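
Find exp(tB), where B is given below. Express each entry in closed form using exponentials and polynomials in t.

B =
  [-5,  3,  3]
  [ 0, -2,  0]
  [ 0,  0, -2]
e^{tB} =
  [exp(-5*t), exp(-2*t) - exp(-5*t), exp(-2*t) - exp(-5*t)]
  [0, exp(-2*t), 0]
  [0, 0, exp(-2*t)]

Strategy: write B = P · J · P⁻¹ where J is a Jordan canonical form, so e^{tB} = P · e^{tJ} · P⁻¹, and e^{tJ} can be computed block-by-block.

B has Jordan form
J =
  [-5,  0,  0]
  [ 0, -2,  0]
  [ 0,  0, -2]
(up to reordering of blocks).

Per-block formulas:
  For a 1×1 block at λ = -2: exp(t · [-2]) = [e^(-2t)].
  For a 1×1 block at λ = -5: exp(t · [-5]) = [e^(-5t)].

After assembling e^{tJ} and conjugating by P, we get:

e^{tB} =
  [exp(-5*t), exp(-2*t) - exp(-5*t), exp(-2*t) - exp(-5*t)]
  [0, exp(-2*t), 0]
  [0, 0, exp(-2*t)]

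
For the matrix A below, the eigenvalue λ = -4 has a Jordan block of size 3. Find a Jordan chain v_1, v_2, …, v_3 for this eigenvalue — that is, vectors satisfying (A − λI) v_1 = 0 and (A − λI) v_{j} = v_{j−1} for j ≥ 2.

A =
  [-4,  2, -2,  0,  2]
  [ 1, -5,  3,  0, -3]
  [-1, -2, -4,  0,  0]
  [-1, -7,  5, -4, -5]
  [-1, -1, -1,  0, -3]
A Jordan chain for λ = -4 of length 3:
v_1 = (2, -1, -2, -7, -1)ᵀ
v_2 = (0, 1, -1, -1, -1)ᵀ
v_3 = (1, 0, 0, 0, 0)ᵀ

Let N = A − (-4)·I. We want v_3 with N^3 v_3 = 0 but N^2 v_3 ≠ 0; then v_{j-1} := N · v_j for j = 3, …, 2.

Pick v_3 = (1, 0, 0, 0, 0)ᵀ.
Then v_2 = N · v_3 = (0, 1, -1, -1, -1)ᵀ.
Then v_1 = N · v_2 = (2, -1, -2, -7, -1)ᵀ.

Sanity check: (A − (-4)·I) v_1 = (0, 0, 0, 0, 0)ᵀ = 0. ✓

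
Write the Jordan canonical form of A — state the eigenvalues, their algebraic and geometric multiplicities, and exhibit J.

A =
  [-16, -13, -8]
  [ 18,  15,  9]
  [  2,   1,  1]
J_3(0)

The characteristic polynomial is
  det(x·I − A) = x^3

Eigenvalues and multiplicities (the geometric multiplicity of λ is n − rank(A − λI), which equals the number of Jordan blocks for λ):
  λ = 0: algebraic multiplicity = 3, geometric multiplicity = 1

Determining the block sizes for each eigenvalue:
  λ = 0: one block (gm = 1), so the single block has size am = 3 → block sizes [3]

Assembling the blocks gives a Jordan form
J =
  [0, 1, 0]
  [0, 0, 1]
  [0, 0, 0]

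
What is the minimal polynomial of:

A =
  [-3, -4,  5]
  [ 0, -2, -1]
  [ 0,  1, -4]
x^3 + 9*x^2 + 27*x + 27

The characteristic polynomial is χ_A(x) = (x + 3)^3, so the eigenvalues are known. The minimal polynomial is
  m_A(x) = Π_λ (x − λ)^{k_λ}
where k_λ is the size of the *largest* Jordan block for λ (equivalently, the smallest k with (A − λI)^k v = 0 for every generalised eigenvector v of λ).

  λ = -3: largest Jordan block has size 3, contributing (x + 3)^3

So m_A(x) = (x + 3)^3 = x^3 + 9*x^2 + 27*x + 27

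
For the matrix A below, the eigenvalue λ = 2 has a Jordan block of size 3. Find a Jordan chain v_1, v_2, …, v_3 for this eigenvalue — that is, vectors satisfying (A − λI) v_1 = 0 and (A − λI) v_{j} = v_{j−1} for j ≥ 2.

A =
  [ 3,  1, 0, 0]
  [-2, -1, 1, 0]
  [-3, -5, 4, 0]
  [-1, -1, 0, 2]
A Jordan chain for λ = 2 of length 3:
v_1 = (-1, 1, 1, 1)ᵀ
v_2 = (1, -2, -3, -1)ᵀ
v_3 = (1, 0, 0, 0)ᵀ

Let N = A − (2)·I. We want v_3 with N^3 v_3 = 0 but N^2 v_3 ≠ 0; then v_{j-1} := N · v_j for j = 3, …, 2.

Pick v_3 = (1, 0, 0, 0)ᵀ.
Then v_2 = N · v_3 = (1, -2, -3, -1)ᵀ.
Then v_1 = N · v_2 = (-1, 1, 1, 1)ᵀ.

Sanity check: (A − (2)·I) v_1 = (0, 0, 0, 0)ᵀ = 0. ✓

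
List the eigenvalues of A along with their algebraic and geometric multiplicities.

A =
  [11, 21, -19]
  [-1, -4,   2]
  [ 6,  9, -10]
λ = -1: alg = 3, geom = 1

Step 1 — factor the characteristic polynomial to read off the algebraic multiplicities:
  χ_A(x) = (x + 1)^3

Step 2 — compute geometric multiplicities via the rank-nullity identity g(λ) = n − rank(A − λI):
  rank(A − (-1)·I) = 2, so dim ker(A − (-1)·I) = n − 2 = 1

Summary:
  λ = -1: algebraic multiplicity = 3, geometric multiplicity = 1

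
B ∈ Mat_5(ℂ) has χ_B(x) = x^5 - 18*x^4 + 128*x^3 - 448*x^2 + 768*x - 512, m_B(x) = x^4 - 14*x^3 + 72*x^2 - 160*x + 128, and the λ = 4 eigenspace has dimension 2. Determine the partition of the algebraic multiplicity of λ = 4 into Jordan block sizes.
Block sizes for λ = 4: [3, 1]

Step 1 — from the characteristic polynomial, algebraic multiplicity of λ = 4 is 4. From dim ker(B − (4)·I) = 2, there are exactly 2 Jordan blocks for λ = 4.
Step 2 — from the minimal polynomial, the factor (x − 4)^3 tells us the largest block for λ = 4 has size 3.
Step 3 — with total size 4, 2 blocks, and largest block 3, the block sizes (in nonincreasing order) are [3, 1].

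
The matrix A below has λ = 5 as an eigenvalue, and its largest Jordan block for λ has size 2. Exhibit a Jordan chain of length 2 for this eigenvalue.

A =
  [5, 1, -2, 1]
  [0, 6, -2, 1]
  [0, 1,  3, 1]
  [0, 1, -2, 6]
A Jordan chain for λ = 5 of length 2:
v_1 = (1, 1, 1, 1)ᵀ
v_2 = (0, 1, 0, 0)ᵀ

Let N = A − (5)·I. We want v_2 with N^2 v_2 = 0 but N^1 v_2 ≠ 0; then v_{j-1} := N · v_j for j = 2, …, 2.

Pick v_2 = (0, 1, 0, 0)ᵀ.
Then v_1 = N · v_2 = (1, 1, 1, 1)ᵀ.

Sanity check: (A − (5)·I) v_1 = (0, 0, 0, 0)ᵀ = 0. ✓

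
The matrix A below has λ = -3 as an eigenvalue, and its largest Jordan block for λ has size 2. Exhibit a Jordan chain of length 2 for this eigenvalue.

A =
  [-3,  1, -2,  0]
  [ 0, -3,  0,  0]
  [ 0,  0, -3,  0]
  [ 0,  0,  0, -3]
A Jordan chain for λ = -3 of length 2:
v_1 = (1, 0, 0, 0)ᵀ
v_2 = (0, 1, 0, 0)ᵀ

Let N = A − (-3)·I. We want v_2 with N^2 v_2 = 0 but N^1 v_2 ≠ 0; then v_{j-1} := N · v_j for j = 2, …, 2.

Pick v_2 = (0, 1, 0, 0)ᵀ.
Then v_1 = N · v_2 = (1, 0, 0, 0)ᵀ.

Sanity check: (A − (-3)·I) v_1 = (0, 0, 0, 0)ᵀ = 0. ✓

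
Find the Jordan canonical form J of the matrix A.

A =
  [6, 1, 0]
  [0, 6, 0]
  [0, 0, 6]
J_2(6) ⊕ J_1(6)

The characteristic polynomial is
  det(x·I − A) = x^3 - 18*x^2 + 108*x - 216 = (x - 6)^3

Eigenvalues and multiplicities (the geometric multiplicity of λ is n − rank(A − λI), which equals the number of Jordan blocks for λ):
  λ = 6: algebraic multiplicity = 3, geometric multiplicity = 2

Determining the block sizes for each eigenvalue:
  λ = 6: 2 blocks summing to 3 forces exactly one block of size 2 and the rest size 1 → block sizes [2, 1]

Assembling the blocks gives a Jordan form
J =
  [6, 1, 0]
  [0, 6, 0]
  [0, 0, 6]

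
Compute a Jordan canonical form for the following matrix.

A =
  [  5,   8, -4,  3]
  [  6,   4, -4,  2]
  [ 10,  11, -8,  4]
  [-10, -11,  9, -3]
J_2(-2) ⊕ J_2(1)

The characteristic polynomial is
  det(x·I − A) = x^4 + 2*x^3 - 3*x^2 - 4*x + 4 = (x - 1)^2*(x + 2)^2

Eigenvalues and multiplicities (the geometric multiplicity of λ is n − rank(A − λI), which equals the number of Jordan blocks for λ):
  λ = -2: algebraic multiplicity = 2, geometric multiplicity = 1
  λ = 1: algebraic multiplicity = 2, geometric multiplicity = 1

Determining the block sizes for each eigenvalue:
  λ = -2: one block (gm = 1), so the single block has size am = 2 → block sizes [2]
  λ = 1: one block (gm = 1), so the single block has size am = 2 → block sizes [2]

Assembling the blocks gives a Jordan form
J =
  [-2,  1, 0, 0]
  [ 0, -2, 0, 0]
  [ 0,  0, 1, 1]
  [ 0,  0, 0, 1]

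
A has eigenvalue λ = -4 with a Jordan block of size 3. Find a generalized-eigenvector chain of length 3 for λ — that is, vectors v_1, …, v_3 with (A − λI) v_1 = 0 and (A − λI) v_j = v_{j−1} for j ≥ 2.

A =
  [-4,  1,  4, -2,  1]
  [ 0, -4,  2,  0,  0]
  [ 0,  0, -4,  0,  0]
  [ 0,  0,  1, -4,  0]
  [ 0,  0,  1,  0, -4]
A Jordan chain for λ = -4 of length 3:
v_1 = (1, 0, 0, 0, 0)ᵀ
v_2 = (4, 2, 0, 1, 1)ᵀ
v_3 = (0, 0, 1, 0, 0)ᵀ

Let N = A − (-4)·I. We want v_3 with N^3 v_3 = 0 but N^2 v_3 ≠ 0; then v_{j-1} := N · v_j for j = 3, …, 2.

Pick v_3 = (0, 0, 1, 0, 0)ᵀ.
Then v_2 = N · v_3 = (4, 2, 0, 1, 1)ᵀ.
Then v_1 = N · v_2 = (1, 0, 0, 0, 0)ᵀ.

Sanity check: (A − (-4)·I) v_1 = (0, 0, 0, 0, 0)ᵀ = 0. ✓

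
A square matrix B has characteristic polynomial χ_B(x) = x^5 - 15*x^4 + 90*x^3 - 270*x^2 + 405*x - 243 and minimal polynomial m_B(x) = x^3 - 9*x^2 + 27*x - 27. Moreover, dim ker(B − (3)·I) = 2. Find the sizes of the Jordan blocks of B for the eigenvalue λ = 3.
Block sizes for λ = 3: [3, 2]

Step 1 — from the characteristic polynomial, algebraic multiplicity of λ = 3 is 5. From dim ker(B − (3)·I) = 2, there are exactly 2 Jordan blocks for λ = 3.
Step 2 — from the minimal polynomial, the factor (x − 3)^3 tells us the largest block for λ = 3 has size 3.
Step 3 — with total size 5, 2 blocks, and largest block 3, the block sizes (in nonincreasing order) are [3, 2].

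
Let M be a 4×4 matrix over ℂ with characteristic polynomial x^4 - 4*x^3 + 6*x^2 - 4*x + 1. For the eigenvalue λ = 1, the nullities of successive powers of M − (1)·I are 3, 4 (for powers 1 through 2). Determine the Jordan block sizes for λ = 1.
Block sizes for λ = 1: [2, 1, 1]

From the dimensions of kernels of powers, the number of Jordan blocks of size at least j is d_j − d_{j−1} where d_j = dim ker(N^j) (with d_0 = 0). Computing the differences gives [3, 1].
The number of blocks of size exactly k is (#blocks of size ≥ k) − (#blocks of size ≥ k + 1), so the partition is: 2 block(s) of size 1, 1 block(s) of size 2.
In nonincreasing order the block sizes are [2, 1, 1].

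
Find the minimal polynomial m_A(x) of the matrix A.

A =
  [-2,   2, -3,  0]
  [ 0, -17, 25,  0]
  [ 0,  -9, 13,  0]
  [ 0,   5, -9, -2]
x^3 + 6*x^2 + 12*x + 8

The characteristic polynomial is χ_A(x) = (x + 2)^4, so the eigenvalues are known. The minimal polynomial is
  m_A(x) = Π_λ (x − λ)^{k_λ}
where k_λ is the size of the *largest* Jordan block for λ (equivalently, the smallest k with (A − λI)^k v = 0 for every generalised eigenvector v of λ).

  λ = -2: largest Jordan block has size 3, contributing (x + 2)^3

So m_A(x) = (x + 2)^3 = x^3 + 6*x^2 + 12*x + 8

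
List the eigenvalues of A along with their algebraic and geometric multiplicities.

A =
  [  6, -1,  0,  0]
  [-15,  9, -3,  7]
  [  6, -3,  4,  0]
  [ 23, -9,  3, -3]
λ = 4: alg = 4, geom = 2

Step 1 — factor the characteristic polynomial to read off the algebraic multiplicities:
  χ_A(x) = (x - 4)^4

Step 2 — compute geometric multiplicities via the rank-nullity identity g(λ) = n − rank(A − λI):
  rank(A − (4)·I) = 2, so dim ker(A − (4)·I) = n − 2 = 2

Summary:
  λ = 4: algebraic multiplicity = 4, geometric multiplicity = 2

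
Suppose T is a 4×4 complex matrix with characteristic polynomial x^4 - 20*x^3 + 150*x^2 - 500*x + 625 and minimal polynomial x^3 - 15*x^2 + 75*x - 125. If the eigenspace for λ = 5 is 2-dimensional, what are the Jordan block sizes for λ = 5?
Block sizes for λ = 5: [3, 1]

Step 1 — from the characteristic polynomial, algebraic multiplicity of λ = 5 is 4. From dim ker(T − (5)·I) = 2, there are exactly 2 Jordan blocks for λ = 5.
Step 2 — from the minimal polynomial, the factor (x − 5)^3 tells us the largest block for λ = 5 has size 3.
Step 3 — with total size 4, 2 blocks, and largest block 3, the block sizes (in nonincreasing order) are [3, 1].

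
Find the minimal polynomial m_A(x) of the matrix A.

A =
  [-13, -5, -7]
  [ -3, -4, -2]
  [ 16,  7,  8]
x^3 + 9*x^2 + 27*x + 27

The characteristic polynomial is χ_A(x) = (x + 3)^3, so the eigenvalues are known. The minimal polynomial is
  m_A(x) = Π_λ (x − λ)^{k_λ}
where k_λ is the size of the *largest* Jordan block for λ (equivalently, the smallest k with (A − λI)^k v = 0 for every generalised eigenvector v of λ).

  λ = -3: largest Jordan block has size 3, contributing (x + 3)^3

So m_A(x) = (x + 3)^3 = x^3 + 9*x^2 + 27*x + 27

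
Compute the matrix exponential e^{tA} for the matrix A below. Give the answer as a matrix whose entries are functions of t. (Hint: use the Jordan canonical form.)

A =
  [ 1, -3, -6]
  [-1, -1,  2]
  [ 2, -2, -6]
e^{tA} =
  [3*t*exp(-2*t) + exp(-2*t), -3*t*exp(-2*t), -6*t*exp(-2*t)]
  [-t*exp(-2*t), t*exp(-2*t) + exp(-2*t), 2*t*exp(-2*t)]
  [2*t*exp(-2*t), -2*t*exp(-2*t), -4*t*exp(-2*t) + exp(-2*t)]

Strategy: write A = P · J · P⁻¹ where J is a Jordan canonical form, so e^{tA} = P · e^{tJ} · P⁻¹, and e^{tJ} can be computed block-by-block.

A has Jordan form
J =
  [-2,  1,  0]
  [ 0, -2,  0]
  [ 0,  0, -2]
(up to reordering of blocks).

Per-block formulas:
  For a 2×2 Jordan block J_2(-2): exp(t · J_2(-2)) = e^(-2t)·(I + t·N), where N is the 2×2 nilpotent shift.
  For a 1×1 block at λ = -2: exp(t · [-2]) = [e^(-2t)].

After assembling e^{tJ} and conjugating by P, we get:

e^{tA} =
  [3*t*exp(-2*t) + exp(-2*t), -3*t*exp(-2*t), -6*t*exp(-2*t)]
  [-t*exp(-2*t), t*exp(-2*t) + exp(-2*t), 2*t*exp(-2*t)]
  [2*t*exp(-2*t), -2*t*exp(-2*t), -4*t*exp(-2*t) + exp(-2*t)]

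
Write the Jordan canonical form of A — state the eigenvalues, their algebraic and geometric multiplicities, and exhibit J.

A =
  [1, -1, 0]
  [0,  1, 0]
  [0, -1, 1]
J_2(1) ⊕ J_1(1)

The characteristic polynomial is
  det(x·I − A) = x^3 - 3*x^2 + 3*x - 1 = (x - 1)^3

Eigenvalues and multiplicities (the geometric multiplicity of λ is n − rank(A − λI), which equals the number of Jordan blocks for λ):
  λ = 1: algebraic multiplicity = 3, geometric multiplicity = 2

Determining the block sizes for each eigenvalue:
  λ = 1: 2 blocks summing to 3 forces exactly one block of size 2 and the rest size 1 → block sizes [2, 1]

Assembling the blocks gives a Jordan form
J =
  [1, 1, 0]
  [0, 1, 0]
  [0, 0, 1]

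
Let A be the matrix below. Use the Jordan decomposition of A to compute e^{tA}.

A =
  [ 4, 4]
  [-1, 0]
e^{tA} =
  [2*t*exp(2*t) + exp(2*t), 4*t*exp(2*t)]
  [-t*exp(2*t), -2*t*exp(2*t) + exp(2*t)]

Strategy: write A = P · J · P⁻¹ where J is a Jordan canonical form, so e^{tA} = P · e^{tJ} · P⁻¹, and e^{tJ} can be computed block-by-block.

A has Jordan form
J =
  [2, 1]
  [0, 2]
(up to reordering of blocks).

Per-block formulas:
  For a 2×2 Jordan block J_2(2): exp(t · J_2(2)) = e^(2t)·(I + t·N), where N is the 2×2 nilpotent shift.

After assembling e^{tJ} and conjugating by P, we get:

e^{tA} =
  [2*t*exp(2*t) + exp(2*t), 4*t*exp(2*t)]
  [-t*exp(2*t), -2*t*exp(2*t) + exp(2*t)]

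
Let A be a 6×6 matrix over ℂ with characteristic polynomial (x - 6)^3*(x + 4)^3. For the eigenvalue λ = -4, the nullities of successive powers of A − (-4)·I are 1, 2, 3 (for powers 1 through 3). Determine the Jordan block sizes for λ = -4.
Block sizes for λ = -4: [3]

From the dimensions of kernels of powers, the number of Jordan blocks of size at least j is d_j − d_{j−1} where d_j = dim ker(N^j) (with d_0 = 0). Computing the differences gives [1, 1, 1].
The number of blocks of size exactly k is (#blocks of size ≥ k) − (#blocks of size ≥ k + 1), so the partition is: 1 block(s) of size 3.
In nonincreasing order the block sizes are [3].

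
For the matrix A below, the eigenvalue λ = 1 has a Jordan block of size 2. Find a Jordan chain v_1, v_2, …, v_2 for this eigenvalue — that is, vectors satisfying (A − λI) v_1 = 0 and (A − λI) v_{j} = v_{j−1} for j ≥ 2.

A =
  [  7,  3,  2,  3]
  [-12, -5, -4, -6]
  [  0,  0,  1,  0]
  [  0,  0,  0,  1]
A Jordan chain for λ = 1 of length 2:
v_1 = (6, -12, 0, 0)ᵀ
v_2 = (1, 0, 0, 0)ᵀ

Let N = A − (1)·I. We want v_2 with N^2 v_2 = 0 but N^1 v_2 ≠ 0; then v_{j-1} := N · v_j for j = 2, …, 2.

Pick v_2 = (1, 0, 0, 0)ᵀ.
Then v_1 = N · v_2 = (6, -12, 0, 0)ᵀ.

Sanity check: (A − (1)·I) v_1 = (0, 0, 0, 0)ᵀ = 0. ✓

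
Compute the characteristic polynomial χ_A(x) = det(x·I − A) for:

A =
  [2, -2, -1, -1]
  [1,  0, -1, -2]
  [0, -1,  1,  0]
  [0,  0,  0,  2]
x^4 - 5*x^3 + 9*x^2 - 7*x + 2

Expanding det(x·I − A) (e.g. by cofactor expansion or by noting that A is similar to its Jordan form J, which has the same characteristic polynomial as A) gives
  χ_A(x) = x^4 - 5*x^3 + 9*x^2 - 7*x + 2
which factors as (x - 2)*(x - 1)^3. The eigenvalues (with algebraic multiplicities) are λ = 1 with multiplicity 3, λ = 2 with multiplicity 1.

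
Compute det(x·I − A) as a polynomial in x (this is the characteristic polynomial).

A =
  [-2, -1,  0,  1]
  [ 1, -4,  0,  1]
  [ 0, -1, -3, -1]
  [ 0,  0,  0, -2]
x^4 + 11*x^3 + 45*x^2 + 81*x + 54

Expanding det(x·I − A) (e.g. by cofactor expansion or by noting that A is similar to its Jordan form J, which has the same characteristic polynomial as A) gives
  χ_A(x) = x^4 + 11*x^3 + 45*x^2 + 81*x + 54
which factors as (x + 2)*(x + 3)^3. The eigenvalues (with algebraic multiplicities) are λ = -3 with multiplicity 3, λ = -2 with multiplicity 1.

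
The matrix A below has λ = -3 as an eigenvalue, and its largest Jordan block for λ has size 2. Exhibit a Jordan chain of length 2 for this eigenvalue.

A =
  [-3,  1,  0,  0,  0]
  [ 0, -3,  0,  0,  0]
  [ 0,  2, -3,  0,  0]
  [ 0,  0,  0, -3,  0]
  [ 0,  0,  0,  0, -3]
A Jordan chain for λ = -3 of length 2:
v_1 = (1, 0, 2, 0, 0)ᵀ
v_2 = (0, 1, 0, 0, 0)ᵀ

Let N = A − (-3)·I. We want v_2 with N^2 v_2 = 0 but N^1 v_2 ≠ 0; then v_{j-1} := N · v_j for j = 2, …, 2.

Pick v_2 = (0, 1, 0, 0, 0)ᵀ.
Then v_1 = N · v_2 = (1, 0, 2, 0, 0)ᵀ.

Sanity check: (A − (-3)·I) v_1 = (0, 0, 0, 0, 0)ᵀ = 0. ✓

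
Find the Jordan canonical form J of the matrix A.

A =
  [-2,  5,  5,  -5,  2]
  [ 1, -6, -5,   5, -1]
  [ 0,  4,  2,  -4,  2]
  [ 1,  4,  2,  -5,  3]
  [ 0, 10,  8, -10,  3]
J_3(-2) ⊕ J_2(-1)

The characteristic polynomial is
  det(x·I − A) = x^5 + 8*x^4 + 25*x^3 + 38*x^2 + 28*x + 8 = (x + 1)^2*(x + 2)^3

Eigenvalues and multiplicities (the geometric multiplicity of λ is n − rank(A − λI), which equals the number of Jordan blocks for λ):
  λ = -2: algebraic multiplicity = 3, geometric multiplicity = 1
  λ = -1: algebraic multiplicity = 2, geometric multiplicity = 1

Determining the block sizes for each eigenvalue:
  λ = -2: one block (gm = 1), so the single block has size am = 3 → block sizes [3]
  λ = -1: one block (gm = 1), so the single block has size am = 2 → block sizes [2]

Assembling the blocks gives a Jordan form
J =
  [-2,  1,  0,  0,  0]
  [ 0, -2,  1,  0,  0]
  [ 0,  0, -2,  0,  0]
  [ 0,  0,  0, -1,  1]
  [ 0,  0,  0,  0, -1]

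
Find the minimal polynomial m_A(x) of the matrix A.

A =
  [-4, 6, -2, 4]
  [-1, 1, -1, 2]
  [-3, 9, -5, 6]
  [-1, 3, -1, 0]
x^2 + 4*x + 4

The characteristic polynomial is χ_A(x) = (x + 2)^4, so the eigenvalues are known. The minimal polynomial is
  m_A(x) = Π_λ (x − λ)^{k_λ}
where k_λ is the size of the *largest* Jordan block for λ (equivalently, the smallest k with (A − λI)^k v = 0 for every generalised eigenvector v of λ).

  λ = -2: largest Jordan block has size 2, contributing (x + 2)^2

So m_A(x) = (x + 2)^2 = x^2 + 4*x + 4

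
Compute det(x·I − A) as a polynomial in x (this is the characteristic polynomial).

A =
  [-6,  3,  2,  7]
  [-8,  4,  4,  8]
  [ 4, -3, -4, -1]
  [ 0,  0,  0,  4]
x^4 + 2*x^3 - 12*x^2 - 40*x - 32

Expanding det(x·I − A) (e.g. by cofactor expansion or by noting that A is similar to its Jordan form J, which has the same characteristic polynomial as A) gives
  χ_A(x) = x^4 + 2*x^3 - 12*x^2 - 40*x - 32
which factors as (x - 4)*(x + 2)^3. The eigenvalues (with algebraic multiplicities) are λ = -2 with multiplicity 3, λ = 4 with multiplicity 1.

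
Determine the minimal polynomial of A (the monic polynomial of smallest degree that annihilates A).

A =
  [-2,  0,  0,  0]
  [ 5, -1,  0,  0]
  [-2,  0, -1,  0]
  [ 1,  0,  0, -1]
x^2 + 3*x + 2

The characteristic polynomial is χ_A(x) = (x + 1)^3*(x + 2), so the eigenvalues are known. The minimal polynomial is
  m_A(x) = Π_λ (x − λ)^{k_λ}
where k_λ is the size of the *largest* Jordan block for λ (equivalently, the smallest k with (A − λI)^k v = 0 for every generalised eigenvector v of λ).

  λ = -2: largest Jordan block has size 1, contributing (x + 2)
  λ = -1: largest Jordan block has size 1, contributing (x + 1)

So m_A(x) = (x + 1)*(x + 2) = x^2 + 3*x + 2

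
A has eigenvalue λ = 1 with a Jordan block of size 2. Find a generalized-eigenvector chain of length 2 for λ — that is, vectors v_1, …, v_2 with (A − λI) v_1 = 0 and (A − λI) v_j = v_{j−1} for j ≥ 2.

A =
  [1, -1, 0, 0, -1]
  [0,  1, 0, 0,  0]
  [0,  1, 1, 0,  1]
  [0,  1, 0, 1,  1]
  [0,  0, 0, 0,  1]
A Jordan chain for λ = 1 of length 2:
v_1 = (-1, 0, 1, 1, 0)ᵀ
v_2 = (0, 1, 0, 0, 0)ᵀ

Let N = A − (1)·I. We want v_2 with N^2 v_2 = 0 but N^1 v_2 ≠ 0; then v_{j-1} := N · v_j for j = 2, …, 2.

Pick v_2 = (0, 1, 0, 0, 0)ᵀ.
Then v_1 = N · v_2 = (-1, 0, 1, 1, 0)ᵀ.

Sanity check: (A − (1)·I) v_1 = (0, 0, 0, 0, 0)ᵀ = 0. ✓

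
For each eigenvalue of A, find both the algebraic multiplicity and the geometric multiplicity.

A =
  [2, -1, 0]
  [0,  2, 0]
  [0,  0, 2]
λ = 2: alg = 3, geom = 2

Step 1 — factor the characteristic polynomial to read off the algebraic multiplicities:
  χ_A(x) = (x - 2)^3

Step 2 — compute geometric multiplicities via the rank-nullity identity g(λ) = n − rank(A − λI):
  rank(A − (2)·I) = 1, so dim ker(A − (2)·I) = n − 1 = 2

Summary:
  λ = 2: algebraic multiplicity = 3, geometric multiplicity = 2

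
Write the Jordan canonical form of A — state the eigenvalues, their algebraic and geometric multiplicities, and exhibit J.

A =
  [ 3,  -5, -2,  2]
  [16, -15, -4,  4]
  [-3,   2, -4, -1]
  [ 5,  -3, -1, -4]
J_2(-5) ⊕ J_2(-5)

The characteristic polynomial is
  det(x·I − A) = x^4 + 20*x^3 + 150*x^2 + 500*x + 625 = (x + 5)^4

Eigenvalues and multiplicities (the geometric multiplicity of λ is n − rank(A − λI), which equals the number of Jordan blocks for λ):
  λ = -5: algebraic multiplicity = 4, geometric multiplicity = 2

Determining the block sizes for each eigenvalue:
  λ = -5: with am = 4 and gm = 2, the partition is not yet determined (e.g. several partitions of 4 into 2 parts exist). Let N = A − (-5)·I. Computing rank(N^1) = 2, rank(N^2) = 0; the number of blocks of size ≥ j is rank(N^{j−1}) − rank(N^j), giving [2, 2]. So we have 2 block(s) of size 2 → block sizes [2, 2]

Assembling the blocks gives a Jordan form
J =
  [-5,  1,  0,  0]
  [ 0, -5,  0,  0]
  [ 0,  0, -5,  1]
  [ 0,  0,  0, -5]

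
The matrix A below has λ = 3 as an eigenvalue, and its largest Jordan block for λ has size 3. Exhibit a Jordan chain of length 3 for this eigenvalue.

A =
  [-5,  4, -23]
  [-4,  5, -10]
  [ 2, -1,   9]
A Jordan chain for λ = 3 of length 3:
v_1 = (2, 4, 0)ᵀ
v_2 = (-8, -4, 2)ᵀ
v_3 = (1, 0, 0)ᵀ

Let N = A − (3)·I. We want v_3 with N^3 v_3 = 0 but N^2 v_3 ≠ 0; then v_{j-1} := N · v_j for j = 3, …, 2.

Pick v_3 = (1, 0, 0)ᵀ.
Then v_2 = N · v_3 = (-8, -4, 2)ᵀ.
Then v_1 = N · v_2 = (2, 4, 0)ᵀ.

Sanity check: (A − (3)·I) v_1 = (0, 0, 0)ᵀ = 0. ✓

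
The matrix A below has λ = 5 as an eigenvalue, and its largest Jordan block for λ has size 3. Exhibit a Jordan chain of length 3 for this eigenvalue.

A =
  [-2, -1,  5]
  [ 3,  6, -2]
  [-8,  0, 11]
A Jordan chain for λ = 5 of length 3:
v_1 = (6, -2, 8)ᵀ
v_2 = (-7, 3, -8)ᵀ
v_3 = (1, 0, 0)ᵀ

Let N = A − (5)·I. We want v_3 with N^3 v_3 = 0 but N^2 v_3 ≠ 0; then v_{j-1} := N · v_j for j = 3, …, 2.

Pick v_3 = (1, 0, 0)ᵀ.
Then v_2 = N · v_3 = (-7, 3, -8)ᵀ.
Then v_1 = N · v_2 = (6, -2, 8)ᵀ.

Sanity check: (A − (5)·I) v_1 = (0, 0, 0)ᵀ = 0. ✓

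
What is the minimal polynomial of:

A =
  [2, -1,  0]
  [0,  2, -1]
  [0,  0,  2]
x^3 - 6*x^2 + 12*x - 8

The characteristic polynomial is χ_A(x) = (x - 2)^3, so the eigenvalues are known. The minimal polynomial is
  m_A(x) = Π_λ (x − λ)^{k_λ}
where k_λ is the size of the *largest* Jordan block for λ (equivalently, the smallest k with (A − λI)^k v = 0 for every generalised eigenvector v of λ).

  λ = 2: largest Jordan block has size 3, contributing (x − 2)^3

So m_A(x) = (x - 2)^3 = x^3 - 6*x^2 + 12*x - 8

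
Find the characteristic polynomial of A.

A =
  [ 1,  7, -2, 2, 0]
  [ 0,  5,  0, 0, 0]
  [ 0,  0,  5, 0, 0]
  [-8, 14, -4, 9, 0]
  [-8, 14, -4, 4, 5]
x^5 - 25*x^4 + 250*x^3 - 1250*x^2 + 3125*x - 3125

Expanding det(x·I − A) (e.g. by cofactor expansion or by noting that A is similar to its Jordan form J, which has the same characteristic polynomial as A) gives
  χ_A(x) = x^5 - 25*x^4 + 250*x^3 - 1250*x^2 + 3125*x - 3125
which factors as (x - 5)^5. The eigenvalues (with algebraic multiplicities) are λ = 5 with multiplicity 5.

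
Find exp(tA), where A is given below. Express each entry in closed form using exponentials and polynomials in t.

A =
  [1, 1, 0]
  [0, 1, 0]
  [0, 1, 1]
e^{tA} =
  [exp(t), t*exp(t), 0]
  [0, exp(t), 0]
  [0, t*exp(t), exp(t)]

Strategy: write A = P · J · P⁻¹ where J is a Jordan canonical form, so e^{tA} = P · e^{tJ} · P⁻¹, and e^{tJ} can be computed block-by-block.

A has Jordan form
J =
  [1, 1, 0]
  [0, 1, 0]
  [0, 0, 1]
(up to reordering of blocks).

Per-block formulas:
  For a 2×2 Jordan block J_2(1): exp(t · J_2(1)) = e^(1t)·(I + t·N), where N is the 2×2 nilpotent shift.
  For a 1×1 block at λ = 1: exp(t · [1]) = [e^(1t)].

After assembling e^{tJ} and conjugating by P, we get:

e^{tA} =
  [exp(t), t*exp(t), 0]
  [0, exp(t), 0]
  [0, t*exp(t), exp(t)]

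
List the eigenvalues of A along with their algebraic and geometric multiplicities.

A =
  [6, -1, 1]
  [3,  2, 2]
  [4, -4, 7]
λ = 5: alg = 3, geom = 1

Step 1 — factor the characteristic polynomial to read off the algebraic multiplicities:
  χ_A(x) = (x - 5)^3

Step 2 — compute geometric multiplicities via the rank-nullity identity g(λ) = n − rank(A − λI):
  rank(A − (5)·I) = 2, so dim ker(A − (5)·I) = n − 2 = 1

Summary:
  λ = 5: algebraic multiplicity = 3, geometric multiplicity = 1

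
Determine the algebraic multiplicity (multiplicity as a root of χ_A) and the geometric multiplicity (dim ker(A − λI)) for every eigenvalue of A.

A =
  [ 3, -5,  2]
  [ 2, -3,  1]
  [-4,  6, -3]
λ = -1: alg = 3, geom = 1

Step 1 — factor the characteristic polynomial to read off the algebraic multiplicities:
  χ_A(x) = (x + 1)^3

Step 2 — compute geometric multiplicities via the rank-nullity identity g(λ) = n − rank(A − λI):
  rank(A − (-1)·I) = 2, so dim ker(A − (-1)·I) = n − 2 = 1

Summary:
  λ = -1: algebraic multiplicity = 3, geometric multiplicity = 1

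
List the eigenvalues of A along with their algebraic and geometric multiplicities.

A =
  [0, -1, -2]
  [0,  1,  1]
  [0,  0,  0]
λ = 0: alg = 2, geom = 1; λ = 1: alg = 1, geom = 1

Step 1 — factor the characteristic polynomial to read off the algebraic multiplicities:
  χ_A(x) = x^2*(x - 1)

Step 2 — compute geometric multiplicities via the rank-nullity identity g(λ) = n − rank(A − λI):
  rank(A − (0)·I) = 2, so dim ker(A − (0)·I) = n − 2 = 1
  rank(A − (1)·I) = 2, so dim ker(A − (1)·I) = n − 2 = 1

Summary:
  λ = 0: algebraic multiplicity = 2, geometric multiplicity = 1
  λ = 1: algebraic multiplicity = 1, geometric multiplicity = 1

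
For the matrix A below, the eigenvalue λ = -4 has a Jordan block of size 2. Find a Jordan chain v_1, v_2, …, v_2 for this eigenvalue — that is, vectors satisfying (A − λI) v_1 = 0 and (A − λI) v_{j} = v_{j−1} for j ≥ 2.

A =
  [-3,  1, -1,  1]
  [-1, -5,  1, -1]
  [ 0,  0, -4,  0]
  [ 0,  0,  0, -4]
A Jordan chain for λ = -4 of length 2:
v_1 = (1, -1, 0, 0)ᵀ
v_2 = (1, 0, 0, 0)ᵀ

Let N = A − (-4)·I. We want v_2 with N^2 v_2 = 0 but N^1 v_2 ≠ 0; then v_{j-1} := N · v_j for j = 2, …, 2.

Pick v_2 = (1, 0, 0, 0)ᵀ.
Then v_1 = N · v_2 = (1, -1, 0, 0)ᵀ.

Sanity check: (A − (-4)·I) v_1 = (0, 0, 0, 0)ᵀ = 0. ✓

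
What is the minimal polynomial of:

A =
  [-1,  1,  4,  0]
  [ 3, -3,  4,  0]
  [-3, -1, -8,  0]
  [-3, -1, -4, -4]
x^2 + 8*x + 16

The characteristic polynomial is χ_A(x) = (x + 4)^4, so the eigenvalues are known. The minimal polynomial is
  m_A(x) = Π_λ (x − λ)^{k_λ}
where k_λ is the size of the *largest* Jordan block for λ (equivalently, the smallest k with (A − λI)^k v = 0 for every generalised eigenvector v of λ).

  λ = -4: largest Jordan block has size 2, contributing (x + 4)^2

So m_A(x) = (x + 4)^2 = x^2 + 8*x + 16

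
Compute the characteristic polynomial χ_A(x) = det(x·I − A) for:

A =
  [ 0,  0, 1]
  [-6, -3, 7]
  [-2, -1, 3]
x^3

Expanding det(x·I − A) (e.g. by cofactor expansion or by noting that A is similar to its Jordan form J, which has the same characteristic polynomial as A) gives
  χ_A(x) = x^3
which factors as x^3. The eigenvalues (with algebraic multiplicities) are λ = 0 with multiplicity 3.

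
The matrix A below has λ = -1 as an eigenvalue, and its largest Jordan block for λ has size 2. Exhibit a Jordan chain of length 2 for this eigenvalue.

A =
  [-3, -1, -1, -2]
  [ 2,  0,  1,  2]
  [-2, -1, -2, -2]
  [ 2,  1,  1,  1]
A Jordan chain for λ = -1 of length 2:
v_1 = (-2, 2, -2, 2)ᵀ
v_2 = (1, 0, 0, 0)ᵀ

Let N = A − (-1)·I. We want v_2 with N^2 v_2 = 0 but N^1 v_2 ≠ 0; then v_{j-1} := N · v_j for j = 2, …, 2.

Pick v_2 = (1, 0, 0, 0)ᵀ.
Then v_1 = N · v_2 = (-2, 2, -2, 2)ᵀ.

Sanity check: (A − (-1)·I) v_1 = (0, 0, 0, 0)ᵀ = 0. ✓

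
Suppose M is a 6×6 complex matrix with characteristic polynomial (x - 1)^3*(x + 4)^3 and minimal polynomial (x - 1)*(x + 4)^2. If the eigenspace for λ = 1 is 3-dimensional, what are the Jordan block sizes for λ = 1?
Block sizes for λ = 1: [1, 1, 1]

Step 1 — from the characteristic polynomial, algebraic multiplicity of λ = 1 is 3. From dim ker(M − (1)·I) = 3, there are exactly 3 Jordan blocks for λ = 1.
Step 2 — from the minimal polynomial, the factor (x − 1) tells us the largest block for λ = 1 has size 1.
Step 3 — with total size 3, 3 blocks, and largest block 1, the block sizes (in nonincreasing order) are [1, 1, 1].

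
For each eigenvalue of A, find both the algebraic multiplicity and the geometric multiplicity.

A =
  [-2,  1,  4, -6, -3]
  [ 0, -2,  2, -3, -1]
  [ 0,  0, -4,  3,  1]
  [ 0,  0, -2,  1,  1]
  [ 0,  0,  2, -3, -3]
λ = -2: alg = 5, geom = 3

Step 1 — factor the characteristic polynomial to read off the algebraic multiplicities:
  χ_A(x) = (x + 2)^5

Step 2 — compute geometric multiplicities via the rank-nullity identity g(λ) = n − rank(A − λI):
  rank(A − (-2)·I) = 2, so dim ker(A − (-2)·I) = n − 2 = 3

Summary:
  λ = -2: algebraic multiplicity = 5, geometric multiplicity = 3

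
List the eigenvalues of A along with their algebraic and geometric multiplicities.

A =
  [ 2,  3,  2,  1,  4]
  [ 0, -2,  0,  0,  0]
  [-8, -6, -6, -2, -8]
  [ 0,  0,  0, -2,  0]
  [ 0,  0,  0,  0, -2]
λ = -2: alg = 5, geom = 4

Step 1 — factor the characteristic polynomial to read off the algebraic multiplicities:
  χ_A(x) = (x + 2)^5

Step 2 — compute geometric multiplicities via the rank-nullity identity g(λ) = n − rank(A − λI):
  rank(A − (-2)·I) = 1, so dim ker(A − (-2)·I) = n − 1 = 4

Summary:
  λ = -2: algebraic multiplicity = 5, geometric multiplicity = 4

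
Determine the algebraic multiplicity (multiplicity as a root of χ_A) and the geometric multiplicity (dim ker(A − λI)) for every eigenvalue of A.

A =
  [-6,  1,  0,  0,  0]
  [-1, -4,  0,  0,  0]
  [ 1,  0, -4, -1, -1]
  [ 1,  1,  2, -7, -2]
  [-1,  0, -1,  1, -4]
λ = -5: alg = 5, geom = 3

Step 1 — factor the characteristic polynomial to read off the algebraic multiplicities:
  χ_A(x) = (x + 5)^5

Step 2 — compute geometric multiplicities via the rank-nullity identity g(λ) = n − rank(A − λI):
  rank(A − (-5)·I) = 2, so dim ker(A − (-5)·I) = n − 2 = 3

Summary:
  λ = -5: algebraic multiplicity = 5, geometric multiplicity = 3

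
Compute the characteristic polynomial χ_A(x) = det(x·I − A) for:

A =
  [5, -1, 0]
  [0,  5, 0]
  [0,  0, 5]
x^3 - 15*x^2 + 75*x - 125

Expanding det(x·I − A) (e.g. by cofactor expansion or by noting that A is similar to its Jordan form J, which has the same characteristic polynomial as A) gives
  χ_A(x) = x^3 - 15*x^2 + 75*x - 125
which factors as (x - 5)^3. The eigenvalues (with algebraic multiplicities) are λ = 5 with multiplicity 3.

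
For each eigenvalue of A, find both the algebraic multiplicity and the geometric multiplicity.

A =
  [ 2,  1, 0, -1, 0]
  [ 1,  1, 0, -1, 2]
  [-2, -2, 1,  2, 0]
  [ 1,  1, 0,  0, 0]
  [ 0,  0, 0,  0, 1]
λ = 1: alg = 5, geom = 3

Step 1 — factor the characteristic polynomial to read off the algebraic multiplicities:
  χ_A(x) = (x - 1)^5

Step 2 — compute geometric multiplicities via the rank-nullity identity g(λ) = n − rank(A − λI):
  rank(A − (1)·I) = 2, so dim ker(A − (1)·I) = n − 2 = 3

Summary:
  λ = 1: algebraic multiplicity = 5, geometric multiplicity = 3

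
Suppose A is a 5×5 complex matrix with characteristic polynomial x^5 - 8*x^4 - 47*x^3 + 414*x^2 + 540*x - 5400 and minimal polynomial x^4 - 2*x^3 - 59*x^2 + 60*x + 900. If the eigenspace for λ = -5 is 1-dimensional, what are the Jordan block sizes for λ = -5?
Block sizes for λ = -5: [2]

Step 1 — from the characteristic polynomial, algebraic multiplicity of λ = -5 is 2. From dim ker(A − (-5)·I) = 1, there are exactly 1 Jordan blocks for λ = -5.
Step 2 — from the minimal polynomial, the factor (x + 5)^2 tells us the largest block for λ = -5 has size 2.
Step 3 — with total size 2, 1 blocks, and largest block 2, the block sizes (in nonincreasing order) are [2].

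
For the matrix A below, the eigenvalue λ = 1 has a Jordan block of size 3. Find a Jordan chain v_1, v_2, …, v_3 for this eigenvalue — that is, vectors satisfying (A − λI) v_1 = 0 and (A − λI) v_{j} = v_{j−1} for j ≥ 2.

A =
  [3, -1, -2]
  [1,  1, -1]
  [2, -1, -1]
A Jordan chain for λ = 1 of length 3:
v_1 = (-1, 0, -1)ᵀ
v_2 = (2, 1, 2)ᵀ
v_3 = (1, 0, 0)ᵀ

Let N = A − (1)·I. We want v_3 with N^3 v_3 = 0 but N^2 v_3 ≠ 0; then v_{j-1} := N · v_j for j = 3, …, 2.

Pick v_3 = (1, 0, 0)ᵀ.
Then v_2 = N · v_3 = (2, 1, 2)ᵀ.
Then v_1 = N · v_2 = (-1, 0, -1)ᵀ.

Sanity check: (A − (1)·I) v_1 = (0, 0, 0)ᵀ = 0. ✓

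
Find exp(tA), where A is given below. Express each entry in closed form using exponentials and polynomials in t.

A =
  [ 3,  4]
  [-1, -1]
e^{tA} =
  [2*t*exp(t) + exp(t), 4*t*exp(t)]
  [-t*exp(t), -2*t*exp(t) + exp(t)]

Strategy: write A = P · J · P⁻¹ where J is a Jordan canonical form, so e^{tA} = P · e^{tJ} · P⁻¹, and e^{tJ} can be computed block-by-block.

A has Jordan form
J =
  [1, 1]
  [0, 1]
(up to reordering of blocks).

Per-block formulas:
  For a 2×2 Jordan block J_2(1): exp(t · J_2(1)) = e^(1t)·(I + t·N), where N is the 2×2 nilpotent shift.

After assembling e^{tJ} and conjugating by P, we get:

e^{tA} =
  [2*t*exp(t) + exp(t), 4*t*exp(t)]
  [-t*exp(t), -2*t*exp(t) + exp(t)]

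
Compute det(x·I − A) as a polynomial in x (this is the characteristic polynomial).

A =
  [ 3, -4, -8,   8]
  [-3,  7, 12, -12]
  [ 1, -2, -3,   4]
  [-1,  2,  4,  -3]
x^4 - 4*x^3 + 6*x^2 - 4*x + 1

Expanding det(x·I − A) (e.g. by cofactor expansion or by noting that A is similar to its Jordan form J, which has the same characteristic polynomial as A) gives
  χ_A(x) = x^4 - 4*x^3 + 6*x^2 - 4*x + 1
which factors as (x - 1)^4. The eigenvalues (with algebraic multiplicities) are λ = 1 with multiplicity 4.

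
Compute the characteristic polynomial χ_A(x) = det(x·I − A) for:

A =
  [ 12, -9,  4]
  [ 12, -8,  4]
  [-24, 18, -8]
x^3 + 4*x^2 + 4*x

Expanding det(x·I − A) (e.g. by cofactor expansion or by noting that A is similar to its Jordan form J, which has the same characteristic polynomial as A) gives
  χ_A(x) = x^3 + 4*x^2 + 4*x
which factors as x*(x + 2)^2. The eigenvalues (with algebraic multiplicities) are λ = -2 with multiplicity 2, λ = 0 with multiplicity 1.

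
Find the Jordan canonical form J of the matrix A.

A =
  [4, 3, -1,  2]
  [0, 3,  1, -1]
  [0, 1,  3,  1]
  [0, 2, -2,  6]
J_2(4) ⊕ J_2(4)

The characteristic polynomial is
  det(x·I − A) = x^4 - 16*x^3 + 96*x^2 - 256*x + 256 = (x - 4)^4

Eigenvalues and multiplicities (the geometric multiplicity of λ is n − rank(A − λI), which equals the number of Jordan blocks for λ):
  λ = 4: algebraic multiplicity = 4, geometric multiplicity = 2

Determining the block sizes for each eigenvalue:
  λ = 4: with am = 4 and gm = 2, the partition is not yet determined (e.g. several partitions of 4 into 2 parts exist). Let N = A − (4)·I. Computing rank(N^1) = 2, rank(N^2) = 0; the number of blocks of size ≥ j is rank(N^{j−1}) − rank(N^j), giving [2, 2]. So we have 2 block(s) of size 2 → block sizes [2, 2]

Assembling the blocks gives a Jordan form
J =
  [4, 1, 0, 0]
  [0, 4, 0, 0]
  [0, 0, 4, 1]
  [0, 0, 0, 4]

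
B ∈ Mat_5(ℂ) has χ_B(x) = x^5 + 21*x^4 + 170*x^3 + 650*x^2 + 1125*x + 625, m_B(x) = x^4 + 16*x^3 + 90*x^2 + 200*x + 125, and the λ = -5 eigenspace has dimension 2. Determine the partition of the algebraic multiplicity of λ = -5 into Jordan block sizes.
Block sizes for λ = -5: [3, 1]

Step 1 — from the characteristic polynomial, algebraic multiplicity of λ = -5 is 4. From dim ker(B − (-5)·I) = 2, there are exactly 2 Jordan blocks for λ = -5.
Step 2 — from the minimal polynomial, the factor (x + 5)^3 tells us the largest block for λ = -5 has size 3.
Step 3 — with total size 4, 2 blocks, and largest block 3, the block sizes (in nonincreasing order) are [3, 1].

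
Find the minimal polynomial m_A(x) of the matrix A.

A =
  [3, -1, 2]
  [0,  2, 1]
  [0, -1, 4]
x^3 - 9*x^2 + 27*x - 27

The characteristic polynomial is χ_A(x) = (x - 3)^3, so the eigenvalues are known. The minimal polynomial is
  m_A(x) = Π_λ (x − λ)^{k_λ}
where k_λ is the size of the *largest* Jordan block for λ (equivalently, the smallest k with (A − λI)^k v = 0 for every generalised eigenvector v of λ).

  λ = 3: largest Jordan block has size 3, contributing (x − 3)^3

So m_A(x) = (x - 3)^3 = x^3 - 9*x^2 + 27*x - 27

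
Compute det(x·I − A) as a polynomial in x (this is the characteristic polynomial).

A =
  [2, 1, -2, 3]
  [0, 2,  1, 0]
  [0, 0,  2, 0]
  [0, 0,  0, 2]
x^4 - 8*x^3 + 24*x^2 - 32*x + 16

Expanding det(x·I − A) (e.g. by cofactor expansion or by noting that A is similar to its Jordan form J, which has the same characteristic polynomial as A) gives
  χ_A(x) = x^4 - 8*x^3 + 24*x^2 - 32*x + 16
which factors as (x - 2)^4. The eigenvalues (with algebraic multiplicities) are λ = 2 with multiplicity 4.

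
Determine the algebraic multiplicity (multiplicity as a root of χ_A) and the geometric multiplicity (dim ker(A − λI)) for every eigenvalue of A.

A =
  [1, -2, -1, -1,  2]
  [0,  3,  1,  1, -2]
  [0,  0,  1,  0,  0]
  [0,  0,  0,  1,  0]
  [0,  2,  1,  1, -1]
λ = 1: alg = 5, geom = 4

Step 1 — factor the characteristic polynomial to read off the algebraic multiplicities:
  χ_A(x) = (x - 1)^5

Step 2 — compute geometric multiplicities via the rank-nullity identity g(λ) = n − rank(A − λI):
  rank(A − (1)·I) = 1, so dim ker(A − (1)·I) = n − 1 = 4

Summary:
  λ = 1: algebraic multiplicity = 5, geometric multiplicity = 4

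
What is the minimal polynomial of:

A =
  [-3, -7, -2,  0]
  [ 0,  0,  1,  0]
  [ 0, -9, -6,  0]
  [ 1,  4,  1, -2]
x^4 + 11*x^3 + 45*x^2 + 81*x + 54

The characteristic polynomial is χ_A(x) = (x + 2)*(x + 3)^3, so the eigenvalues are known. The minimal polynomial is
  m_A(x) = Π_λ (x − λ)^{k_λ}
where k_λ is the size of the *largest* Jordan block for λ (equivalently, the smallest k with (A − λI)^k v = 0 for every generalised eigenvector v of λ).

  λ = -3: largest Jordan block has size 3, contributing (x + 3)^3
  λ = -2: largest Jordan block has size 1, contributing (x + 2)

So m_A(x) = (x + 2)*(x + 3)^3 = x^4 + 11*x^3 + 45*x^2 + 81*x + 54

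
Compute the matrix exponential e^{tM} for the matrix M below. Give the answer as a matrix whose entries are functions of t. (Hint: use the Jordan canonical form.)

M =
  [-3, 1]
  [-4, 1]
e^{tM} =
  [-2*t*exp(-t) + exp(-t), t*exp(-t)]
  [-4*t*exp(-t), 2*t*exp(-t) + exp(-t)]

Strategy: write M = P · J · P⁻¹ where J is a Jordan canonical form, so e^{tM} = P · e^{tJ} · P⁻¹, and e^{tJ} can be computed block-by-block.

M has Jordan form
J =
  [-1,  1]
  [ 0, -1]
(up to reordering of blocks).

Per-block formulas:
  For a 2×2 Jordan block J_2(-1): exp(t · J_2(-1)) = e^(-1t)·(I + t·N), where N is the 2×2 nilpotent shift.

After assembling e^{tJ} and conjugating by P, we get:

e^{tM} =
  [-2*t*exp(-t) + exp(-t), t*exp(-t)]
  [-4*t*exp(-t), 2*t*exp(-t) + exp(-t)]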